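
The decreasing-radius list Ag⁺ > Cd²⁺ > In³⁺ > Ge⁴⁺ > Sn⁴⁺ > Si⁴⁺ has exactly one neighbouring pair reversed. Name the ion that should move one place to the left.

Sn⁴⁺

Check each adjacent pair. Ge⁴⁺ and Sn⁴⁺ are reversed: both in group 14 with the same charge; Ge⁴⁺ (period 4) has the smaller radius. No other neighbouring pair contradicts the periodic trends, so Sn⁴⁺ is the ion listed too late.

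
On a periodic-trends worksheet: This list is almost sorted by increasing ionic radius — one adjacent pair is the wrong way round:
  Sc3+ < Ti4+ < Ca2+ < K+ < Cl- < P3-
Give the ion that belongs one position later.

Sc3+

The pair Sc3+, Ti4+ is the wrong way round — they are isoelectronic (18 e⁻) and Ti has more protons than Sc (22 vs 21), making Ti4+ smaller. All other adjacent pairs agree with periodic trends, so Sc3+ is the misplaced ion.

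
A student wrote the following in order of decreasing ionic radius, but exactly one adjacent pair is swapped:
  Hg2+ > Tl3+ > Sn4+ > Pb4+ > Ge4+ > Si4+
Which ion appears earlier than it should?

Sn4+

Check each adjacent pair. Sn4+ and Pb4+ are reversed: same group and charge — period 5 sits above period 6, so Sn4+ is smaller. No other neighbouring pair contradicts the periodic trends, so Sn4+ is the ion listed too early.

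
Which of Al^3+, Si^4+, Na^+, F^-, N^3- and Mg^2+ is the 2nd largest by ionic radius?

F^-

Isoelectronic series (10 e⁻ each). Size is set by nuclear charge: more protons means a smaller ion. Si^4+ (Z=14), Al^3+ (Z=13), Mg^2+ (Z=12), Na^+ (Z=11), F^- (Z=9), N^3- (Z=7).
That gives Si^4+ < Al^3+ < Mg^2+ < Na^+ < F^- < N^3-. From the largest end, number 2 is F^-.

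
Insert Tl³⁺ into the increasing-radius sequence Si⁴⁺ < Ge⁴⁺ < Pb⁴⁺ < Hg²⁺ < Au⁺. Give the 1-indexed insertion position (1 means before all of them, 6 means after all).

4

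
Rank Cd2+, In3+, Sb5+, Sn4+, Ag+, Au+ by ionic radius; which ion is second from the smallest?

Tabulating Z and e⁻: Sb5+ has 46 e⁻ (Z=51), Sn4+ has 46 e⁻ (Z=50), In3+ has 46 e⁻ (Z=49), Cd2+ has 46 e⁻ (Z=48), Ag+ has 46 e⁻ (Z=47), Au+ has 78 e⁻ (Z=79). Sb5+ < Sn4+ (isoelectronic, higher Z=51 is smaller); Sn4+ < In3+ (isoelectronic, higher Z=50 is smaller); In3+ < Cd2+ (isoelectronic, higher Z=49 is smaller); Cd2+ < Ag+ (isoelectronic, higher Z=48 is smaller); Ag+ < Au+ (same group, period 5 vs 6).
That gives Sb5+ < Sn4+ < In3+ < Cd2+ < Ag+ < Au+. From the smallest end, number 2 is Sn4+.

Sn4+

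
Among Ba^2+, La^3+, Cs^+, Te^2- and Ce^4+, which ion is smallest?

Ce^4+

Each ion has 54 electrons. The ranking follows nuclear charge in reverse — greater Z gives a smaller radius. Ce^4+ (Z=58), La^3+ (Z=57), Ba^2+ (Z=56), Cs^+ (Z=55), Te^2- (Z=52).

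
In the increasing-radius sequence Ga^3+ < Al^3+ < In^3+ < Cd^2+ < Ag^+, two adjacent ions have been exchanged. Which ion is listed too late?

Check each adjacent pair. Ga^3+ and Al^3+ are reversed: Al^3+ and Ga^3+ are in one column with the same charge; the lighter period-3 ion has one fewer shell and is smaller. No other neighbouring pair contradicts the periodic trends, so Al^3+ is the ion listed too late.

Al^3+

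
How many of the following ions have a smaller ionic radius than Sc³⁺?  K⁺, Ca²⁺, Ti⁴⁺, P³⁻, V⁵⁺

All of these have 18 electrons (isoelectronic). With the same electron cloud, the ion with the most protons pulls it in tightest. Nuclear charges: V⁵⁺ (Z=23), Ti⁴⁺ (Z=22), Sc³⁺ (Z=21), Ca²⁺ (Z=20), K⁺ (Z=19), P³⁻ (Z=15). Highest Z is smallest.
Overall: V⁵⁺ < Ti⁴⁺ < Sc³⁺ < Ca²⁺ < K⁺ < P³⁻. Sc³⁺ has 2 below it and 3 above. That's 2.

2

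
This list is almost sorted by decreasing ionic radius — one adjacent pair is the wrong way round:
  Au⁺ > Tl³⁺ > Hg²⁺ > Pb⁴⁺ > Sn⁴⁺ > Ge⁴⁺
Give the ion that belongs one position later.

The pair Tl³⁺, Hg²⁺ is the wrong way round — Tl³⁺ and Hg²⁺ share 78 electrons; the higher nuclear charge on Tl (Z=81) contracts it more, so Tl³⁺ < Hg²⁺. All other adjacent pairs agree with periodic trends, so Tl³⁺ is the misplaced ion.

Tl³⁺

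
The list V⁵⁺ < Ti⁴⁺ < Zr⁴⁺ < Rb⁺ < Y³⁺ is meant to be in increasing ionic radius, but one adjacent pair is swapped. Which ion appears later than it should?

The pair Rb⁺, Y³⁺ is the wrong way round — they are isoelectronic (36 e⁻) and Y has more protons than Rb (39 vs 37), making Y³⁺ smaller. All other adjacent pairs agree with periodic trends, so Y³⁺ is the misplaced ion.

Y³⁺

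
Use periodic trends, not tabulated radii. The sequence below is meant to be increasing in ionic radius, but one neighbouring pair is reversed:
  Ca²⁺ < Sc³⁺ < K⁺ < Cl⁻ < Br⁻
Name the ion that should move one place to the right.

Compare adjacent ions: both have 18 electrons but Z(Sc)=21 > Z(Ca)=20, so Sc³⁺ should be the smaller of the two — yet in this increasing list Ca²⁺ sits before Sc³⁺. Nothing else is reversed, so Ca²⁺ should move one place to the right.

Ca²⁺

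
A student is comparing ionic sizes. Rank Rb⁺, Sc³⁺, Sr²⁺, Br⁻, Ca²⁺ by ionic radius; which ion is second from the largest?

Rb⁺

Electron counts and nuclear charges: Sc³⁺ (Z=21, 18 e⁻), Ca²⁺ (Z=20, 18 e⁻), Sr²⁺ (Z=38, 36 e⁻), Rb⁺ (Z=37, 36 e⁻), Br⁻ (Z=35, 36 e⁻). Sc³⁺ < Ca²⁺ (isoelectronic, higher Z=21 is smaller); Ca²⁺ < Sr²⁺ (same group, period 4 vs 5); Sr²⁺ < Rb⁺ (isoelectronic, higher Z=38 is smaller); Rb⁺ < Br⁻ (both 36 e⁻, Z=37>35).
Full ascending order: Sc³⁺ < Ca²⁺ < Sr²⁺ < Rb⁺ < Br⁻. Counting from the largest, position 2 is Rb⁺.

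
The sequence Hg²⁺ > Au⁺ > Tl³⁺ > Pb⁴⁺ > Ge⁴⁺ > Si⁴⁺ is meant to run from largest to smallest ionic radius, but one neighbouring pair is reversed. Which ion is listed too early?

Hg²⁺

Check each adjacent pair. Hg²⁺ and Au⁺ are reversed: Hg²⁺ and Au⁺ share 78 electrons; the higher nuclear charge on Hg (Z=80) contracts it more, so Hg²⁺ < Au⁺. No other neighbouring pair contradicts the periodic trends, so Hg²⁺ is the ion listed too early.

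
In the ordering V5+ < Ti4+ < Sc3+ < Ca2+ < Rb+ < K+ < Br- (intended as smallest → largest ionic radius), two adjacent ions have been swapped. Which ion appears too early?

Check each adjacent pair. Rb+ and K+ are reversed: both in group 1 with the same charge; K+ (period 4) has the smaller radius. No other neighbouring pair contradicts the periodic trends, so Rb+ is the ion listed too early.

Rb+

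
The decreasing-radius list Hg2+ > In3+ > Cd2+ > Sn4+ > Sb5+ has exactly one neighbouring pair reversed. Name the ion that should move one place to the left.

Cd2+

Compare adjacent ions: In3+ and Cd2+ share 46 electrons; the higher nuclear charge on In (Z=49) contracts it more, so In3+ < Cd2+ — yet in this decreasing list In3+ sits before Cd2+. Nothing else is reversed, so Cd2+ should move one place to the left.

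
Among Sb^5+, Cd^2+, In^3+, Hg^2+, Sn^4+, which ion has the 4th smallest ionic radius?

First list Z and electron count for each: Sb^5+ has 46 e⁻ (Z=51), Sn^4+ has 46 e⁻ (Z=50), In^3+ has 46 e⁻ (Z=49), Cd^2+ has 46 e⁻ (Z=48), Hg^2+ has 78 e⁻ (Z=80). Sb^5+ < Sn^4+ (both 46 e⁻, Z=51>50); Sn^4+ < In^3+ (both 46 e⁻, Z=50>49); In^3+ < Cd^2+ (both 46 e⁻, Z=49>48); Cd^2+ < Hg^2+ (same group, 1 shell fewer).
Full ascending order: Sb^5+ < Sn^4+ < In^3+ < Cd^2+ < Hg^2+. Counting from the smallest, position 4 is Cd^2+.

Cd^2+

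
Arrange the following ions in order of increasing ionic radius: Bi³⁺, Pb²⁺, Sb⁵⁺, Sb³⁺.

Sb⁵⁺ < Sb³⁺ < Bi³⁺ < Pb²⁺

Work out protons and electrons: Sb⁵⁺: 46 e⁻, Z=51, Sb³⁺: 48 e⁻, Z=51, Bi³⁺: 80 e⁻, Z=83, Pb²⁺: 80 e⁻, Z=82. Sb⁵⁺ < Sb³⁺ (higher charge on the same element); Sb³⁺ < Bi³⁺ (same group, period 5 vs 6); Bi³⁺ < Pb²⁺ (isoelectronic, higher Z=83 is smaller).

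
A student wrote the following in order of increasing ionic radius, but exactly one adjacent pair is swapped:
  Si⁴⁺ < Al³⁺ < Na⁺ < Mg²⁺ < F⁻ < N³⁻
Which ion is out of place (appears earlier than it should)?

Na⁺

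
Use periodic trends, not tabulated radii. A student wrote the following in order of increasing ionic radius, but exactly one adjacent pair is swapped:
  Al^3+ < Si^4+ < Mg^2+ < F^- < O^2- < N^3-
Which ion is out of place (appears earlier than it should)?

Al^3+

The pair Al^3+, Si^4+ is the wrong way round — Si^4+ and Al^3+ share 10 electrons; the higher nuclear charge on Si (Z=14) contracts it more, so Si^4+ < Al^3+. All other adjacent pairs agree with periodic trends, so Al^3+ is the misplaced ion.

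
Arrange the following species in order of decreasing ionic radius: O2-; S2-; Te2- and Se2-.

All are in the same group with charge -2. Radius grows down the group as n (the outermost shell) increases.

Te2- > Se2- > S2- > O2-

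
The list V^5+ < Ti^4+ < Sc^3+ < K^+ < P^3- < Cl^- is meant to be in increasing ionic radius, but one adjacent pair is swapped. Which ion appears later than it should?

Cl^-

Check each adjacent pair. P^3- and Cl^- are reversed: they are isoelectronic (18 e⁻) and Cl has more protons than P (17 vs 15), making Cl^- smaller. No other neighbouring pair contradicts the periodic trends, so Cl^- is the ion listed too late.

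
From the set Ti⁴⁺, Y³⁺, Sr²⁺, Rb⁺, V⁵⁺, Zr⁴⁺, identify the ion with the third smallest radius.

Tabulating Z and e⁻: V⁵⁺ has 18 e⁻ (Z=23), Ti⁴⁺ has 18 e⁻ (Z=22), Zr⁴⁺ has 36 e⁻ (Z=40), Y³⁺ has 36 e⁻ (Z=39), Sr²⁺ has 36 e⁻ (Z=38), Rb⁺ has 36 e⁻ (Z=37). V⁵⁺ < Ti⁴⁺ (both 18 e⁻, Z=23>22); Ti⁴⁺ < Zr⁴⁺ (same group, period 4 vs 5); Zr⁴⁺ < Y³⁺ (both 36 e⁻, Z=40>39); Y³⁺ < Sr²⁺ (isoelectronic, higher Z=39 is smaller); Sr²⁺ < Rb⁺ (isoelectronic, higher Z=38 is smaller).
So the order is V⁵⁺ < Ti⁴⁺ < Zr⁴⁺ < Y³⁺ < Sr²⁺ < Rb⁺; the 3rd-smallest ion is Zr⁴⁺.

Zr⁴⁺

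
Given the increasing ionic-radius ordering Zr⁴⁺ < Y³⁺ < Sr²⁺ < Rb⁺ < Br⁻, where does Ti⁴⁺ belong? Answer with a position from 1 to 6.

1

Tabulating Z and e⁻: Ti⁴⁺ (Z=22, 18 e⁻), Zr⁴⁺ (Z=40, 36 e⁻), Y³⁺ (Z=39, 36 e⁻), Sr²⁺ (Z=38, 36 e⁻), Rb⁺ (Z=37, 36 e⁻), Br⁻ (Z=35, 36 e⁻). Ti⁴⁺ < Zr⁴⁺ (same group, 1 shell fewer); Zr⁴⁺ < Y³⁺ (isoelectronic, higher Z=40 is smaller); Y³⁺ < Sr²⁺ (both 36 e⁻, Z=39>38); Sr²⁺ < Rb⁺ (isoelectronic, higher Z=38 is smaller); Rb⁺ < Br⁻ (both 36 e⁻, Z=37>35).
The complete sequence is Ti⁴⁺ < Zr⁴⁺ < Y³⁺ < Sr²⁺ < Rb⁺ < Br⁻. Ti⁴⁺ sits at position 1.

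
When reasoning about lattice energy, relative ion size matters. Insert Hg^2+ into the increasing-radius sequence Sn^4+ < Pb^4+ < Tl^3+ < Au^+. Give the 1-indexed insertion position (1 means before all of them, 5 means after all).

4

Tabulating Z and e⁻: Sn^4+: 46 e⁻, Z=50, Pb^4+: 78 e⁻, Z=82, Tl^3+: 78 e⁻, Z=81, Hg^2+: 78 e⁻, Z=80, Au^+: 78 e⁻, Z=79. Sn^4+ < Pb^4+ (same group, 1 shell fewer); Pb^4+ < Tl^3+ (both 78 e⁻, Z=82>81); Tl^3+ < Hg^2+ (both 78 e⁻, Z=81>80); Hg^2+ < Au^+ (isoelectronic, higher Z=80 is smaller).
Putting Hg^2+ in gives Sn^4+ < Pb^4+ < Tl^3+ < Hg^2+ < Au^+; it lands at slot 4.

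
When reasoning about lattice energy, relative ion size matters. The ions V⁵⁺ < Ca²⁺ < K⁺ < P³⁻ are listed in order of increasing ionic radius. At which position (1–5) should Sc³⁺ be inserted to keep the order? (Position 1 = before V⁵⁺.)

Each ion has 18 electrons. The ranking follows nuclear charge in reverse — greater Z gives a smaller radius. V⁵⁺ (Z=23), Sc³⁺ (Z=21), Ca²⁺ (Z=20), K⁺ (Z=19), P³⁻ (Z=15).
With Sc³⁺ included the full order is V⁵⁺ < Sc³⁺ < Ca²⁺ < K⁺ < P³⁻, so it takes position 2.

2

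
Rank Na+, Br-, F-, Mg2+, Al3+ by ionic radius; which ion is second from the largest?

F-

Work out protons and electrons: Al3+ (Z=13, 10 e⁻), Mg2+ (Z=12, 10 e⁻), Na+ (Z=11, 10 e⁻), F- (Z=9, 10 e⁻), Br- (Z=35, 36 e⁻). Al3+ < Mg2+ (both 10 e⁻, Z=13>12); Mg2+ < Na+ (both 10 e⁻, Z=12>11); Na+ < F- (isoelectronic, higher Z=11 is smaller); F- < Br- (same group, period 2 vs 4).
So the order is Al3+ < Mg2+ < Na+ < F- < Br-; the 2nd-largest ion is F-.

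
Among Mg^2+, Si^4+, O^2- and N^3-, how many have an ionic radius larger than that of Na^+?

Isoelectronic series (10 e⁻ each). Size is set by nuclear charge: more protons means a smaller ion. Si^4+ (Z=14), Mg^2+ (Z=12), Na^+ (Z=11), O^2- (Z=8), N^3- (Z=7).
Relative to Na^+, the ions that are larger are O^2-, N^3-. That's 2.

2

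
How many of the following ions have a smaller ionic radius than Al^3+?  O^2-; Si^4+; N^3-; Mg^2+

1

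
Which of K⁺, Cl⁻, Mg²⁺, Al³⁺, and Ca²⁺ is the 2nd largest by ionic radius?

K⁺

Electron counts and nuclear charges: Al³⁺ (Z=13, 10 e⁻), Mg²⁺ (Z=12, 10 e⁻), Ca²⁺ (Z=20, 18 e⁻), K⁺ (Z=19, 18 e⁻), Cl⁻ (Z=17, 18 e⁻). Al³⁺ < Mg²⁺ (both 10 e⁻, Z=13>12); Mg²⁺ < Ca²⁺ (same group, 1 shell fewer); Ca²⁺ < K⁺ (isoelectronic, higher Z=20 is smaller); K⁺ < Cl⁻ (both 18 e⁻, Z=19>17).
So the order is Al³⁺ < Mg²⁺ < Ca²⁺ < K⁺ < Cl⁻; the 2nd-largest ion is K⁺.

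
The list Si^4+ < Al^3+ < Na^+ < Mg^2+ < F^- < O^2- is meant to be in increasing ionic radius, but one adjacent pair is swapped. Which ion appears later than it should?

Scanning neighbour by neighbour, only Na^+/Mg^2+ violates a trend: they are isoelectronic (10 e⁻) and Mg has more protons than Na (12 vs 11), making Mg^2+ smaller. That makes Mg^2+ the one sitting a position late relative to where it belongs.

Mg^2+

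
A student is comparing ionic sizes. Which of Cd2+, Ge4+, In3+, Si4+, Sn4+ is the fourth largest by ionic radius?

Ge4+

Tabulating Z and e⁻: Si4+ (Z=14, 10 e⁻), Ge4+ (Z=32, 28 e⁻), Sn4+ (Z=50, 46 e⁻), In3+ (Z=49, 46 e⁻), Cd2+ (Z=48, 46 e⁻). Si4+ < Ge4+ (same group, 1 shell fewer); Ge4+ < Sn4+ (same group, period 4 vs 5); Sn4+ < In3+ (isoelectronic, higher Z=50 is smaller); In3+ < Cd2+ (both 46 e⁻, Z=49>48).
That gives Si4+ < Ge4+ < Sn4+ < In3+ < Cd2+. From the largest end, number 4 is Ge4+.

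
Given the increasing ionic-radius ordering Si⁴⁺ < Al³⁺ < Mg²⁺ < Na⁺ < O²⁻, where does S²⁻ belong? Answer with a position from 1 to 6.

6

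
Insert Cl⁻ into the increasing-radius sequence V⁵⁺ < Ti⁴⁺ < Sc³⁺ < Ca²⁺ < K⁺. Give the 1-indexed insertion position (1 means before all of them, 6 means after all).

6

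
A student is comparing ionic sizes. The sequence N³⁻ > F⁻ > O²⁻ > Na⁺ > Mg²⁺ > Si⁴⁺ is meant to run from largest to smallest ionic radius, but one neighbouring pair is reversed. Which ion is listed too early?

Check each adjacent pair. F⁻ and O²⁻ are reversed: both have 10 electrons but Z(F)=9 > Z(O)=8, so F⁻ should be the smaller of the two. No other neighbouring pair contradicts the periodic trends, so F⁻ is the ion listed too early.

F⁻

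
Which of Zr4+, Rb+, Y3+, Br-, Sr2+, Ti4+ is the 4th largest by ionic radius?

Y3+

First list Z and electron count for each: Ti4+ has 18 e⁻ (Z=22), Zr4+ has 36 e⁻ (Z=40), Y3+ has 36 e⁻ (Z=39), Sr2+ has 36 e⁻ (Z=38), Rb+ has 36 e⁻ (Z=37), Br- has 36 e⁻ (Z=35). Ti4+ < Zr4+ (same group, period 4 vs 5); Zr4+ < Y3+ (isoelectronic, higher Z=40 is smaller); Y3+ < Sr2+ (both 36 e⁻, Z=39>38); Sr2+ < Rb+ (both 36 e⁻, Z=38>37); Rb+ < Br- (isoelectronic, higher Z=37 is smaller).
That gives Ti4+ < Zr4+ < Y3+ < Sr2+ < Rb+ < Br-. From the largest end, number 4 is Y3+.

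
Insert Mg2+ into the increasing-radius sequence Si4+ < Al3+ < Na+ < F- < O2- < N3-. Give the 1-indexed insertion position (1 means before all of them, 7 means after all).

3

All of these have 10 electrons (isoelectronic). With the same electron cloud, the ion with the most protons pulls it in tightest. Nuclear charges: Si4+ (Z=14), Al3+ (Z=13), Mg2+ (Z=12), Na+ (Z=11), F- (Z=9), O2- (Z=8), N3- (Z=7). Highest Z is smallest.
Merged order: Si4+ < Al3+ < Mg2+ < Na+ < F- < O2- < N3- — Mg2+ is number 3.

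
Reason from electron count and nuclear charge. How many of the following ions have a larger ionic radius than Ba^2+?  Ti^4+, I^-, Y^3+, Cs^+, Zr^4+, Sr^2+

Tabulating Z and e⁻: Ti^4+ (Z=22, 18 e⁻), Zr^4+ (Z=40, 36 e⁻), Y^3+ (Z=39, 36 e⁻), Sr^2+ (Z=38, 36 e⁻), Ba^2+ (Z=56, 54 e⁻), Cs^+ (Z=55, 54 e⁻), I^- (Z=53, 54 e⁻). Ti^4+ < Zr^4+ (same group, 1 shell fewer); Zr^4+ < Y^3+ (isoelectronic, higher Z=40 is smaller); Y^3+ < Sr^2+ (isoelectronic, higher Z=39 is smaller); Sr^2+ < Ba^2+ (same group, 1 shell fewer); Ba^2+ < Cs^+ (isoelectronic, higher Z=56 is smaller); Cs^+ < I^- (both 54 e⁻, Z=55>53).
Placing each against Ba^2+: smaller — Ti^4+, Zr^4+, Y^3+, Sr^2+; larger — Cs^+, I^-. So 2 are larger.

2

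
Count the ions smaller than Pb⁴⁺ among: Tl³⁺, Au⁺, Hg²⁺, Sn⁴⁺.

Sn⁴⁺ has 46 e⁻ (Z=50), Pb⁴⁺ has 78 e⁻ (Z=82), Tl³⁺ has 78 e⁻ (Z=81), Hg²⁺ has 78 e⁻ (Z=80), Au⁺ has 78 e⁻ (Z=79). Sn⁴⁺ < Pb⁴⁺ (same group, 1 shell fewer); Pb⁴⁺ < Tl³⁺ (both 78 e⁻, Z=82>81); Tl³⁺ < Hg²⁺ (isoelectronic, higher Z=81 is smaller); Hg²⁺ < Au⁺ (both 78 e⁻, Z=80>79).
Placing each against Pb⁴⁺: smaller — Sn⁴⁺; larger — Tl³⁺, Hg²⁺, Au⁺. That's 1.

1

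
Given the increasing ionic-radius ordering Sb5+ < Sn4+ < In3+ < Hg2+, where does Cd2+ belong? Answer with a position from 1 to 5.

4

First list Z and electron count for each: Sb5+ has 46 e⁻ (Z=51), Sn4+ has 46 e⁻ (Z=50), In3+ has 46 e⁻ (Z=49), Cd2+ has 46 e⁻ (Z=48), Hg2+ has 78 e⁻ (Z=80). Sb5+ < Sn4+ (both 46 e⁻, Z=51>50); Sn4+ < In3+ (isoelectronic, higher Z=50 is smaller); In3+ < Cd2+ (both 46 e⁻, Z=49>48); Cd2+ < Hg2+ (same group, period 5 vs 6).
Putting Cd2+ in gives Sb5+ < Sn4+ < In3+ < Cd2+ < Hg2+; it lands at slot 4.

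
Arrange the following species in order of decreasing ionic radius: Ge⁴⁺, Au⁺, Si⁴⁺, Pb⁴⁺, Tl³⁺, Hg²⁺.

Au⁺ > Hg²⁺ > Tl³⁺ > Pb⁴⁺ > Ge⁴⁺ > Si⁴⁺

Electron counts and nuclear charges: Si⁴⁺ (Z=14, 10 e⁻), Ge⁴⁺ (Z=32, 28 e⁻), Pb⁴⁺ (Z=82, 78 e⁻), Tl³⁺ (Z=81, 78 e⁻), Hg²⁺ (Z=80, 78 e⁻), Au⁺ (Z=79, 78 e⁻). Si⁴⁺ < Ge⁴⁺ (same group, period 3 vs 4); Ge⁴⁺ < Pb⁴⁺ (same group, period 4 vs 6); Pb⁴⁺ < Tl³⁺ (isoelectronic, higher Z=82 is smaller); Tl³⁺ < Hg²⁺ (isoelectronic, higher Z=81 is smaller); Hg²⁺ < Au⁺ (both 78 e⁻, Z=80>79).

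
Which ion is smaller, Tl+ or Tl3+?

Tl3+

Same element, different charge: the more highly charged cation has fewer electrons and a greater effective nuclear charge per electron, making Tl3+ the smallest.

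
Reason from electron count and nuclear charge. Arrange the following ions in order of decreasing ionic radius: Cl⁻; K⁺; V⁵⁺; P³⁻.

P³⁻ > Cl⁻ > K⁺ > V⁵⁺

Isoelectronic series (18 e⁻ each). Size is set by nuclear charge: more protons means a smaller ion. V⁵⁺ (Z=23), K⁺ (Z=19), Cl⁻ (Z=17), P³⁻ (Z=15).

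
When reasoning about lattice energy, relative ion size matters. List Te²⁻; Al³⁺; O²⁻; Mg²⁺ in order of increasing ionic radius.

Al³⁺ < Mg²⁺ < O²⁻ < Te²⁻

Work out protons and electrons: Al³⁺: 10 e⁻, Z=13, Mg²⁺: 10 e⁻, Z=12, O²⁻: 10 e⁻, Z=8, Te²⁻: 54 e⁻, Z=52. Al³⁺ < Mg²⁺ (both 10 e⁻, Z=13>12); Mg²⁺ < O²⁻ (both 10 e⁻, Z=12>8); O²⁻ < Te²⁻ (same group, period 2 vs 5).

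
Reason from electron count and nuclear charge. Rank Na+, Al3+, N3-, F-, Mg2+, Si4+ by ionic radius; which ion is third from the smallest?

All of these have 10 electrons (isoelectronic). With the same electron cloud, the ion with the most protons pulls it in tightest. Nuclear charges: Si4+ (Z=14), Al3+ (Z=13), Mg2+ (Z=12), Na+ (Z=11), F- (Z=9), N3- (Z=7). Highest Z is smallest.
That gives Si4+ < Al3+ < Mg2+ < Na+ < F- < N3-. From the smallest end, number 3 is Mg2+.

Mg2+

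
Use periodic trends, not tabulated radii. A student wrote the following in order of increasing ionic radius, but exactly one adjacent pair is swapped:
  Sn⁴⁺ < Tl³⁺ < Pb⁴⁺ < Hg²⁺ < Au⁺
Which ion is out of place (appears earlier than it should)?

Tl³⁺

Check each adjacent pair. Tl³⁺ and Pb⁴⁺ are reversed: Pb⁴⁺ and Tl³⁺ share 78 electrons; the higher nuclear charge on Pb (Z=82) contracts it more, so Pb⁴⁺ < Tl³⁺. No other neighbouring pair contradicts the periodic trends, so Tl³⁺ is the ion listed too early.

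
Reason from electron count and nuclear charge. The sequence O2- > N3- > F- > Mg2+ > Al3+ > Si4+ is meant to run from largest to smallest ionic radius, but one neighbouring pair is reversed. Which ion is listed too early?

O2-

Compare adjacent ions: O2- and N3- share 10 electrons; the higher nuclear charge on O (Z=8) contracts it more, so O2- < N3- — yet in this decreasing list O2- sits before N3-. Nothing else is reversed, so O2- should move one place to the right.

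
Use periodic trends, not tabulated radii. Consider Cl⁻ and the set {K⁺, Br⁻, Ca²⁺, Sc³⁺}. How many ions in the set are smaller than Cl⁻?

Tabulating Z and e⁻: Sc³⁺ (Z=21, 18 e⁻), Ca²⁺ (Z=20, 18 e⁻), K⁺ (Z=19, 18 e⁻), Cl⁻ (Z=17, 18 e⁻), Br⁻ (Z=35, 36 e⁻). Sc³⁺ < Ca²⁺ (both 18 e⁻, Z=21>20); Ca²⁺ < K⁺ (isoelectronic, higher Z=20 is smaller); K⁺ < Cl⁻ (both 18 e⁻, Z=19>17); Cl⁻ < Br⁻ (same group, 1 shell fewer).
Placing each against Cl⁻: smaller — Sc³⁺, Ca²⁺, K⁺; larger — Br⁻. So 3 are smaller.

3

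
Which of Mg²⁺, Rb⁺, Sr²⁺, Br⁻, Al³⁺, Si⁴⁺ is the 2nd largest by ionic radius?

Work out protons and electrons: Si⁴⁺ has 10 e⁻ (Z=14), Al³⁺ has 10 e⁻ (Z=13), Mg²⁺ has 10 e⁻ (Z=12), Sr²⁺ has 36 e⁻ (Z=38), Rb⁺ has 36 e⁻ (Z=37), Br⁻ has 36 e⁻ (Z=35). Si⁴⁺ < Al³⁺ (isoelectronic, higher Z=14 is smaller); Al³⁺ < Mg²⁺ (both 10 e⁻, Z=13>12); Mg²⁺ < Sr²⁺ (same group, 2 shells fewer); Sr²⁺ < Rb⁺ (both 36 e⁻, Z=38>37); Rb⁺ < Br⁻ (isoelectronic, higher Z=37 is smaller).
That gives Si⁴⁺ < Al³⁺ < Mg²⁺ < Sr²⁺ < Rb⁺ < Br⁻. From the largest end, number 2 is Rb⁺.

Rb⁺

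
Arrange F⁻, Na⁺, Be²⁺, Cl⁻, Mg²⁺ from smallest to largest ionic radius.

Be²⁺ < Mg²⁺ < Na⁺ < F⁻ < Cl⁻

First list Z and electron count for each: Be²⁺ (Z=4, 2 e⁻), Mg²⁺ (Z=12, 10 e⁻), Na⁺ (Z=11, 10 e⁻), F⁻ (Z=9, 10 e⁻), Cl⁻ (Z=17, 18 e⁻). Be²⁺ < Mg²⁺ (same group, 1 shell fewer); Mg²⁺ < Na⁺ (both 10 e⁻, Z=12>11); Na⁺ < F⁻ (isoelectronic, higher Z=11 is smaller); F⁻ < Cl⁻ (same group, period 2 vs 3).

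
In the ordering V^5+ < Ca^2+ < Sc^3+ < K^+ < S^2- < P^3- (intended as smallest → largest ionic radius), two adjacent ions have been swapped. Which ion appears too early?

Scanning neighbour by neighbour, only Ca^2+/Sc^3+ violates a trend: both have 18 electrons but Z(Sc)=21 > Z(Ca)=20, so Sc^3+ should be the smaller of the two. That makes Ca^2+ the one sitting a position early relative to where it belongs.

Ca^2+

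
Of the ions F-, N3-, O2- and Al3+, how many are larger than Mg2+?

These species are isoelectronic with 10 electrons. The only difference is the number of protons: Al3+ (Z=13), Mg2+ (Z=12), F- (Z=9), O2- (Z=8), N3- (Z=7). The strongest nuclear pull (Al3+) gives the smallest ion.
Overall: Al3+ < Mg2+ < F- < O2- < N3-. Mg2+ has 1 below it and 3 above. That's 3.

3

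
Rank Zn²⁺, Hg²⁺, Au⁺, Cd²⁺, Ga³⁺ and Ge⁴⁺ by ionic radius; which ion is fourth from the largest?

Tabulating Z and e⁻: Ge⁴⁺ (Z=32, 28 e⁻), Ga³⁺ (Z=31, 28 e⁻), Zn²⁺ (Z=30, 28 e⁻), Cd²⁺ (Z=48, 46 e⁻), Hg²⁺ (Z=80, 78 e⁻), Au⁺ (Z=79, 78 e⁻). Ge⁴⁺ < Ga³⁺ (isoelectronic, higher Z=32 is smaller); Ga³⁺ < Zn²⁺ (both 28 e⁻, Z=31>30); Zn²⁺ < Cd²⁺ (same group, period 4 vs 5); Cd²⁺ < Hg²⁺ (same group, 1 shell fewer); Hg²⁺ < Au⁺ (both 78 e⁻, Z=80>79).
That gives Ge⁴⁺ < Ga³⁺ < Zn²⁺ < Cd²⁺ < Hg²⁺ < Au⁺. From the largest end, number 4 is Zn²⁺.

Zn²⁺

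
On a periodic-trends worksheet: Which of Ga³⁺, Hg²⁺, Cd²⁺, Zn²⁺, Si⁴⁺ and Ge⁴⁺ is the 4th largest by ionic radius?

Ga³⁺

Si⁴⁺ (Z=14, 10 e⁻), Ge⁴⁺ (Z=32, 28 e⁻), Ga³⁺ (Z=31, 28 e⁻), Zn²⁺ (Z=30, 28 e⁻), Cd²⁺ (Z=48, 46 e⁻), Hg²⁺ (Z=80, 78 e⁻). Si⁴⁺ < Ge⁴⁺ (same group, period 3 vs 4); Ge⁴⁺ < Ga³⁺ (isoelectronic, higher Z=32 is smaller); Ga³⁺ < Zn²⁺ (isoelectronic, higher Z=31 is smaller); Zn²⁺ < Cd²⁺ (same group, period 4 vs 5); Cd²⁺ < Hg²⁺ (same group, 1 shell fewer).
That gives Si⁴⁺ < Ge⁴⁺ < Ga³⁺ < Zn²⁺ < Cd²⁺ < Hg²⁺. From the largest end, number 4 is Ga³⁺.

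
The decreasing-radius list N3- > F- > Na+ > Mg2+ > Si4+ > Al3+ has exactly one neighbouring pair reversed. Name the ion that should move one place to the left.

The pair Si4+, Al3+ is the wrong way round — Si4+ and Al3+ share 10 electrons; the higher nuclear charge on Si (Z=14) contracts it more, so Si4+ < Al3+. All other adjacent pairs agree with periodic trends, so Al3+ is the misplaced ion.

Al3+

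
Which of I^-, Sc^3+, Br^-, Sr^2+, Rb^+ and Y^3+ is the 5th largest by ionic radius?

Y^3+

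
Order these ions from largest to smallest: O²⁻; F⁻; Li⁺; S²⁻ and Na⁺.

S²⁻ > O²⁻ > F⁻ > Na⁺ > Li⁺

First list Z and electron count for each: Li⁺ has 2 e⁻ (Z=3), Na⁺ has 10 e⁻ (Z=11), F⁻ has 10 e⁻ (Z=9), O²⁻ has 10 e⁻ (Z=8), S²⁻ has 18 e⁻ (Z=16). Li⁺ < Na⁺ (same group, period 2 vs 3); Na⁺ < F⁻ (both 10 e⁻, Z=11>9); F⁻ < O²⁻ (both 10 e⁻, Z=9>8); O²⁻ < S²⁻ (same group, period 2 vs 3).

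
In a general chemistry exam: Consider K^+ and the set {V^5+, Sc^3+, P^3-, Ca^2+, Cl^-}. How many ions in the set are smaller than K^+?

These species are isoelectronic with 18 electrons. The only difference is the number of protons: V^5+ (Z=23), Sc^3+ (Z=21), Ca^2+ (Z=20), K^+ (Z=19), Cl^- (Z=17), P^3- (Z=15). The strongest nuclear pull (V^5+) gives the smallest ion.
Overall: V^5+ < Sc^3+ < Ca^2+ < K^+ < Cl^- < P^3-. K^+ has 3 below it and 2 above. So 3 are smaller.

3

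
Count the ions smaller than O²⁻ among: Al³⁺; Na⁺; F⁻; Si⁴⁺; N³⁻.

4

These species are isoelectronic with 10 electrons. The only difference is the number of protons: Si⁴⁺ (Z=14), Al³⁺ (Z=13), Na⁺ (Z=11), F⁻ (Z=9), O²⁻ (Z=8), N³⁻ (Z=7). The strongest nuclear pull (Si⁴⁺) gives the smallest ion.
Placing each against O²⁻: smaller — Si⁴⁺, Al³⁺, Na⁺, F⁻; larger — N³⁻. Count: 4.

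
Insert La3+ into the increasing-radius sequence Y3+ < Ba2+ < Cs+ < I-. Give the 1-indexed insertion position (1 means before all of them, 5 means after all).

Tabulating Z and e⁻: Y3+: 36 e⁻, Z=39, La3+: 54 e⁻, Z=57, Ba2+: 54 e⁻, Z=56, Cs+: 54 e⁻, Z=55, I-: 54 e⁻, Z=53. Y3+ < La3+ (same group, 1 shell fewer); La3+ < Ba2+ (both 54 e⁻, Z=57>56); Ba2+ < Cs+ (both 54 e⁻, Z=56>55); Cs+ < I- (isoelectronic, higher Z=55 is smaller).
Merged order: Y3+ < La3+ < Ba2+ < Cs+ < I- — La3+ is number 2.

2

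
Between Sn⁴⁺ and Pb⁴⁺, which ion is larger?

These ions sit in one column with identical charge. Each step down the periodic table adds a principal shell, increasing the radius.

Pb⁴⁺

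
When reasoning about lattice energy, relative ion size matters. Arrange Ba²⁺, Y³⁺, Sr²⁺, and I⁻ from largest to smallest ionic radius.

I⁻ > Ba²⁺ > Sr²⁺ > Y³⁺

Y³⁺ has 36 e⁻ (Z=39), Sr²⁺ has 36 e⁻ (Z=38), Ba²⁺ has 54 e⁻ (Z=56), I⁻ has 54 e⁻ (Z=53). Y³⁺ < Sr²⁺ (both 36 e⁻, Z=39>38); Sr²⁺ < Ba²⁺ (same group, 1 shell fewer); Ba²⁺ < I⁻ (isoelectronic, higher Z=56 is smaller).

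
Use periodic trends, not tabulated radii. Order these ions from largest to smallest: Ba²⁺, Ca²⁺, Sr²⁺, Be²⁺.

Ba²⁺ > Sr²⁺ > Ca²⁺ > Be²⁺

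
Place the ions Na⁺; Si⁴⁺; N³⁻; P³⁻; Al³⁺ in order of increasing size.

Tabulating Z and e⁻: Si⁴⁺ has 10 e⁻ (Z=14), Al³⁺ has 10 e⁻ (Z=13), Na⁺ has 10 e⁻ (Z=11), N³⁻ has 10 e⁻ (Z=7), P³⁻ has 18 e⁻ (Z=15). Si⁴⁺ < Al³⁺ (both 10 e⁻, Z=14>13); Al³⁺ < Na⁺ (isoelectronic, higher Z=13 is smaller); Na⁺ < N³⁻ (both 10 e⁻, Z=11>7); N³⁻ < P³⁻ (same group, period 2 vs 3).

Si⁴⁺ < Al³⁺ < Na⁺ < N³⁻ < P³⁻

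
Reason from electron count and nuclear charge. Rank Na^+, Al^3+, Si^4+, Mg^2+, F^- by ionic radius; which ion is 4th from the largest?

Al^3+

Isoelectronic series (10 e⁻ each). Size is set by nuclear charge: more protons means a smaller ion. Si^4+ (Z=14), Al^3+ (Z=13), Mg^2+ (Z=12), Na^+ (Z=11), F^- (Z=9).
Full ascending order: Si^4+ < Al^3+ < Mg^2+ < Na^+ < F^-. Counting from the largest, position 4 is Al^3+.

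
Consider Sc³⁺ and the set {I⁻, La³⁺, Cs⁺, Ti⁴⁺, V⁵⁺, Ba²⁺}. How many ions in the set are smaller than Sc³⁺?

2

Tabulating Z and e⁻: V⁵⁺: 18 e⁻, Z=23, Ti⁴⁺: 18 e⁻, Z=22, Sc³⁺: 18 e⁻, Z=21, La³⁺: 54 e⁻, Z=57, Ba²⁺: 54 e⁻, Z=56, Cs⁺: 54 e⁻, Z=55, I⁻: 54 e⁻, Z=53. V⁵⁺ < Ti⁴⁺ (both 18 e⁻, Z=23>22); Ti⁴⁺ < Sc³⁺ (isoelectronic, higher Z=22 is smaller); Sc³⁺ < La³⁺ (same group, period 4 vs 6); La³⁺ < Ba²⁺ (both 54 e⁻, Z=57>56); Ba²⁺ < Cs⁺ (isoelectronic, higher Z=56 is smaller); Cs⁺ < I⁻ (isoelectronic, higher Z=55 is smaller).
Relative to Sc³⁺, the ions that are smaller are V⁵⁺, Ti⁴⁺. Count: 2.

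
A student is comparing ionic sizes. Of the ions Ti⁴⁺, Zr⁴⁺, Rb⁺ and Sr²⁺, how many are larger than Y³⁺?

2

Electron counts and nuclear charges: Ti⁴⁺: 18 e⁻, Z=22, Zr⁴⁺: 36 e⁻, Z=40, Y³⁺: 36 e⁻, Z=39, Sr²⁺: 36 e⁻, Z=38, Rb⁺: 36 e⁻, Z=37. Ti⁴⁺ < Zr⁴⁺ (same group, period 4 vs 5); Zr⁴⁺ < Y³⁺ (isoelectronic, higher Z=40 is smaller); Y³⁺ < Sr²⁺ (both 36 e⁻, Z=39>38); Sr²⁺ < Rb⁺ (isoelectronic, higher Z=38 is smaller).
Ordering all of them (including Y³⁺) by radius gives Ti⁴⁺ < Zr⁴⁺ < Y³⁺ < Sr²⁺ < Rb⁺. That's 2.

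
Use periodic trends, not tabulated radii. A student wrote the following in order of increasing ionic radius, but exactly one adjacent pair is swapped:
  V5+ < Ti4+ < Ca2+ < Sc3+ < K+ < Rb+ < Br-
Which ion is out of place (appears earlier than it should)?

Check each adjacent pair. Ca2+ and Sc3+ are reversed: they are isoelectronic (18 e⁻) and Sc has more protons than Ca (21 vs 20), making Sc3+ smaller. No other neighbouring pair contradicts the periodic trends, so Ca2+ is the ion listed too early.

Ca2+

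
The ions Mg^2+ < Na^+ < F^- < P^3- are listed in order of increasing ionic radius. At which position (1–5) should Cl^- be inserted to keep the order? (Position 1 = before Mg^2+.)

Tabulating Z and e⁻: Mg^2+: 10 e⁻, Z=12, Na^+: 10 e⁻, Z=11, F^-: 10 e⁻, Z=9, Cl^-: 18 e⁻, Z=17, P^3-: 18 e⁻, Z=15. Mg^2+ < Na^+ (both 10 e⁻, Z=12>11); Na^+ < F^- (both 10 e⁻, Z=11>9); F^- < Cl^- (same group, period 2 vs 3); Cl^- < P^3- (both 18 e⁻, Z=17>15).
Merged order: Mg^2+ < Na^+ < F^- < Cl^- < P^3- — Cl^- is number 4.

4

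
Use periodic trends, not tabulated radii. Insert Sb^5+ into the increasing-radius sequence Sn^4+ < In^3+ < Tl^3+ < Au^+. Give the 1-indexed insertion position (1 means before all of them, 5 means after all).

1

Electron counts and nuclear charges: Sb^5+ has 46 e⁻ (Z=51), Sn^4+ has 46 e⁻ (Z=50), In^3+ has 46 e⁻ (Z=49), Tl^3+ has 78 e⁻ (Z=81), Au^+ has 78 e⁻ (Z=79). Sb^5+ < Sn^4+ (isoelectronic, higher Z=51 is smaller); Sn^4+ < In^3+ (isoelectronic, higher Z=50 is smaller); In^3+ < Tl^3+ (same group, period 5 vs 6); Tl^3+ < Au^+ (both 78 e⁻, Z=81>79).
The complete sequence is Sb^5+ < Sn^4+ < In^3+ < Tl^3+ < Au^+. Sb^5+ sits at position 1.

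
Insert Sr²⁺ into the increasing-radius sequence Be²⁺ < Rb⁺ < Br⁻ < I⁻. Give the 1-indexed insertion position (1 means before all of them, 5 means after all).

Tabulating Z and e⁻: Be²⁺ (Z=4, 2 e⁻), Sr²⁺ (Z=38, 36 e⁻), Rb⁺ (Z=37, 36 e⁻), Br⁻ (Z=35, 36 e⁻), I⁻ (Z=53, 54 e⁻). Be²⁺ < Sr²⁺ (same group, 3 shells fewer); Sr²⁺ < Rb⁺ (isoelectronic, higher Z=38 is smaller); Rb⁺ < Br⁻ (isoelectronic, higher Z=37 is smaller); Br⁻ < I⁻ (same group, period 4 vs 5).
Putting Sr²⁺ in gives Be²⁺ < Sr²⁺ < Rb⁺ < Br⁻ < I⁻; it lands at slot 2.

2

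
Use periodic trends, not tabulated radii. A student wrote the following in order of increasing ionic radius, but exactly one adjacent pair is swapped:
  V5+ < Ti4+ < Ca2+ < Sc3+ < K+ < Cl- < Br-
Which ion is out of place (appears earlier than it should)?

Ca2+

The pair Ca2+, Sc3+ is the wrong way round — Sc3+ and Ca2+ share 18 electrons; the higher nuclear charge on Sc (Z=21) contracts it more, so Sc3+ < Ca2+. All other adjacent pairs agree with periodic trends, so Ca2+ is the misplaced ion.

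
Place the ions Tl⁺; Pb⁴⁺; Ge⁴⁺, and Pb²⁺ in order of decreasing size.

First list Z and electron count for each: Ge⁴⁺ (Z=32, 28 e⁻), Pb⁴⁺ (Z=82, 78 e⁻), Pb²⁺ (Z=82, 80 e⁻), Tl⁺ (Z=81, 80 e⁻). Ge⁴⁺ < Pb⁴⁺ (same group, period 4 vs 6); Pb⁴⁺ < Pb²⁺ (higher charge on the same element); Pb²⁺ < Tl⁺ (both 80 e⁻, Z=82>81).

Tl⁺ > Pb²⁺ > Pb⁴⁺ > Ge⁴⁺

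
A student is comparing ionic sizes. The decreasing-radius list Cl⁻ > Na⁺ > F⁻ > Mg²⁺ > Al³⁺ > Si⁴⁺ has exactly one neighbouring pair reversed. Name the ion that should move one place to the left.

Check each adjacent pair. Na⁺ and F⁻ are reversed: both have 10 electrons but Z(Na)=11 > Z(F)=9, so Na⁺ should be the smaller of the two. No other neighbouring pair contradicts the periodic trends, so F⁻ is the ion listed too late.

F⁻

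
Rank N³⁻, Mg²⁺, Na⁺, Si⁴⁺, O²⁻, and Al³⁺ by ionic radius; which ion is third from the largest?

Each ion has 10 electrons. The ranking follows nuclear charge in reverse — greater Z gives a smaller radius. Si⁴⁺ (Z=14), Al³⁺ (Z=13), Mg²⁺ (Z=12), Na⁺ (Z=11), O²⁻ (Z=8), N³⁻ (Z=7).
Full ascending order: Si⁴⁺ < Al³⁺ < Mg²⁺ < Na⁺ < O²⁻ < N³⁻. Counting from the largest, position 3 is Na⁺.

Na⁺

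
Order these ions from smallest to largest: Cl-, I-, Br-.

These ions sit in one column with identical charge. Each step down the periodic table adds a principal shell, increasing the radius.

Cl- < Br- < I-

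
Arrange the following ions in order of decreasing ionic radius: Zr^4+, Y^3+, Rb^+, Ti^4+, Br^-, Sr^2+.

First list Z and electron count for each: Ti^4+ has 18 e⁻ (Z=22), Zr^4+ has 36 e⁻ (Z=40), Y^3+ has 36 e⁻ (Z=39), Sr^2+ has 36 e⁻ (Z=38), Rb^+ has 36 e⁻ (Z=37), Br^- has 36 e⁻ (Z=35). Ti^4+ < Zr^4+ (same group, period 4 vs 5); Zr^4+ < Y^3+ (both 36 e⁻, Z=40>39); Y^3+ < Sr^2+ (isoelectronic, higher Z=39 is smaller); Sr^2+ < Rb^+ (isoelectronic, higher Z=38 is smaller); Rb^+ < Br^- (both 36 e⁻, Z=37>35).

Br^- > Rb^+ > Sr^2+ > Y^3+ > Zr^4+ > Ti^4+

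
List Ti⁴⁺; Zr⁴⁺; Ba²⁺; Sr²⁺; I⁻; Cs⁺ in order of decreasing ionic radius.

Ti⁴⁺ has 18 e⁻ (Z=22), Zr⁴⁺ has 36 e⁻ (Z=40), Sr²⁺ has 36 e⁻ (Z=38), Ba²⁺ has 54 e⁻ (Z=56), Cs⁺ has 54 e⁻ (Z=55), I⁻ has 54 e⁻ (Z=53). Ti⁴⁺ < Zr⁴⁺ (same group, period 4 vs 5); Zr⁴⁺ < Sr²⁺ (isoelectronic, higher Z=40 is smaller); Sr²⁺ < Ba²⁺ (same group, period 5 vs 6); Ba²⁺ < Cs⁺ (isoelectronic, higher Z=56 is smaller); Cs⁺ < I⁻ (isoelectronic, higher Z=55 is smaller).

I⁻ > Cs⁺ > Ba²⁺ > Sr²⁺ > Zr⁴⁺ > Ti⁴⁺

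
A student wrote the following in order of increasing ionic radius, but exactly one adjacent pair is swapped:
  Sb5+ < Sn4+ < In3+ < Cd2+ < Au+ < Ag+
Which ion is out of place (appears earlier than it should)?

The pair Au+, Ag+ is the wrong way round — same group and charge — period 5 sits above period 6, so Ag+ is smaller. All other adjacent pairs agree with periodic trends, so Au+ is the misplaced ion.

Au+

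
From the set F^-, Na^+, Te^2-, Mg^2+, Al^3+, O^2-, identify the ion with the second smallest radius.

Mg^2+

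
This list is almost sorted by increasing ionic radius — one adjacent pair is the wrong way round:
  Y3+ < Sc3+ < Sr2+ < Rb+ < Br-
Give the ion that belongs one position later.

Y3+

The pair Y3+, Sc3+ is the wrong way round — both in group 3 with the same charge; Sc3+ (period 4) has the smaller radius. All other adjacent pairs agree with periodic trends, so Y3+ is the misplaced ion.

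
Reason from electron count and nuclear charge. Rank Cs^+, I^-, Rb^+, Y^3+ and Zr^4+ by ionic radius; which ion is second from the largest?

Tabulating Z and e⁻: Zr^4+ has 36 e⁻ (Z=40), Y^3+ has 36 e⁻ (Z=39), Rb^+ has 36 e⁻ (Z=37), Cs^+ has 54 e⁻ (Z=55), I^- has 54 e⁻ (Z=53). Zr^4+ < Y^3+ (isoelectronic, higher Z=40 is smaller); Y^3+ < Rb^+ (isoelectronic, higher Z=39 is smaller); Rb^+ < Cs^+ (same group, period 5 vs 6); Cs^+ < I^- (both 54 e⁻, Z=55>53).
That gives Zr^4+ < Y^3+ < Rb^+ < Cs^+ < I^-. From the largest end, number 2 is Cs^+.

Cs^+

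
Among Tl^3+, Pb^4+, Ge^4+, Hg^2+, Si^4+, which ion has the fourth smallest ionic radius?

Tl^3+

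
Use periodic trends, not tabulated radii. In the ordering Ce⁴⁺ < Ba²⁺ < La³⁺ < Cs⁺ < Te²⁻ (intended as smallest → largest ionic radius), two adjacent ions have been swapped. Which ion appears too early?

Check each adjacent pair. Ba²⁺ and La³⁺ are reversed: they are isoelectronic (54 e⁻) and La has more protons than Ba (57 vs 56), making La³⁺ smaller. No other neighbouring pair contradicts the periodic trends, so Ba²⁺ is the ion listed too early.

Ba²⁺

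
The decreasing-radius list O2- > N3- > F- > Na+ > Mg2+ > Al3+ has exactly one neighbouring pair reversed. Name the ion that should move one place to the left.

The pair O2-, N3- is the wrong way round — both have 10 electrons but Z(O)=8 > Z(N)=7, so O2- should be the smaller of the two. All other adjacent pairs agree with periodic trends, so N3- is the misplaced ion.

N3-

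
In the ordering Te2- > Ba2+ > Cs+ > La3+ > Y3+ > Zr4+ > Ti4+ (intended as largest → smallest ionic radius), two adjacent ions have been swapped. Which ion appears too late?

Cs+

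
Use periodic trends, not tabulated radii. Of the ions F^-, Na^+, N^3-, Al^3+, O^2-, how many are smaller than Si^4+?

All of these have 10 electrons (isoelectronic). With the same electron cloud, the ion with the most protons pulls it in tightest. Nuclear charges: Si^4+ (Z=14), Al^3+ (Z=13), Na^+ (Z=11), F^- (Z=9), O^2- (Z=8), N^3- (Z=7). Highest Z is smallest.
Ordering all of them (including Si^4+) by radius gives Si^4+ < Al^3+ < Na^+ < F^- < O^2- < N^3-. That's 0.

0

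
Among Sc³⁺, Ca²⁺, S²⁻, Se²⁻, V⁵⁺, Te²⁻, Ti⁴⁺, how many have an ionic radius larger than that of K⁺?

3

Electron counts and nuclear charges: V⁵⁺: 18 e⁻, Z=23, Ti⁴⁺: 18 e⁻, Z=22, Sc³⁺: 18 e⁻, Z=21, Ca²⁺: 18 e⁻, Z=20, K⁺: 18 e⁻, Z=19, S²⁻: 18 e⁻, Z=16, Se²⁻: 36 e⁻, Z=34, Te²⁻: 54 e⁻, Z=52. V⁵⁺ < Ti⁴⁺ (isoelectronic, higher Z=23 is smaller); Ti⁴⁺ < Sc³⁺ (isoelectronic, higher Z=22 is smaller); Sc³⁺ < Ca²⁺ (both 18 e⁻, Z=21>20); Ca²⁺ < K⁺ (isoelectronic, higher Z=20 is smaller); K⁺ < S²⁻ (both 18 e⁻, Z=19>16); S²⁻ < Se²⁻ (same group, period 3 vs 4); Se²⁻ < Te²⁻ (same group, period 4 vs 5).
Overall: V⁵⁺ < Ti⁴⁺ < Sc³⁺ < Ca²⁺ < K⁺ < S²⁻ < Se²⁻ < Te²⁻. K⁺ has 4 below it and 3 above. That's 3.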